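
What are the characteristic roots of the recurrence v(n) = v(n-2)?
Substitute v(n) = rⁿ and divide through by rⁿ⁻²: r² - 1 = 0
Factor: (r + 1)(r - 1) = 0, so r = -1, 1.
General solution: v(n) = A·(-1)ⁿ + B·1ⁿ

Characteristic: r² - 1 = 0, Roots: r = -1, 1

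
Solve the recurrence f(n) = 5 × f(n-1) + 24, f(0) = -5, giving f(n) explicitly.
Recurrence: f(n) = 5 × f(n-1) + 24, initial: f(0) = -5.
Try f(n) = A·5ⁿ + C. Substituting: A·5ⁿ + C = 5(A·5ⁿ⁻¹ + C) + 24 = A·5ⁿ + 5C + 24, so C = 5C + 24, giving C = -6. Then f(0) = A - 6 = -5 gives A = 1.

f(n) = 5ⁿ - 6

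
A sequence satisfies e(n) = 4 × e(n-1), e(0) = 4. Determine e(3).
Computing step by step:
e(0) = 4
e(1) = 4 × 4 = 16
e(2) = 4 × 16 = 64
e(3) = 4 × 64 = 256

256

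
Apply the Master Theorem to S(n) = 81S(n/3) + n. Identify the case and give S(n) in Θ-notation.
Master Theorem template: S(n) = a·S(n/b) + f(n).
Here: a=81, b=3, f(n)=n
Compute log_b(a) = log_3(81) = 4.
f(n) = n = O(n^(4-ε)) with ε = 3. Case 1: S(n) = Θ(n^log_b(a)) = Θ(n^4).

Case 1: S(n) = Θ(n^4)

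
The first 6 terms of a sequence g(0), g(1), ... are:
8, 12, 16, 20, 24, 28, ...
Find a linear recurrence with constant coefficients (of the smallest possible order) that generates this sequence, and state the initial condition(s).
Look for the lowest-order linear relation among consecutive terms.
Observation: consecutive differences are constant (= 4).
Check at n=2: 1·12 + 4 = 16. ✓

g(n) = g(n-1) + 4, g(0) = 8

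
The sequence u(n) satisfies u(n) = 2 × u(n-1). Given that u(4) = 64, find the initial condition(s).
In general u(n) = 2ⁿ · u(0). At n = 4: u(0) = u(4) / 2^4 = 64 / 16 = 4.

u(0) = 4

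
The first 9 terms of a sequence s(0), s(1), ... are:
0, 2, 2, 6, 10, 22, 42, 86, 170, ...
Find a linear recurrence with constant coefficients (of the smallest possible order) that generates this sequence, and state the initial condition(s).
Look for the lowest-order linear relation among consecutive terms.
Observation: s(n) - 1·s(n-1) - (2)·s(n-2) = 0 holds for the shown terms, and no order-1 relation s(n) = α·s(n-1) + β fits.
Check at n=3: 1·2 + (2)·2 = 6. ✓

s(n) = s(n-1) + 2s(n-2), s(0) = 0, s(1) = 2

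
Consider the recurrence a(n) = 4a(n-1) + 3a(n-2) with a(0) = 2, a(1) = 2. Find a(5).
Computing the sequence terms:
2, 2, 14, 62, 290, 1346

1346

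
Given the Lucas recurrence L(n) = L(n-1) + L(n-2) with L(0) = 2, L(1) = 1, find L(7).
Computing the sequence terms:
2, 1, 3, 4, 7, 11, 18, 29

29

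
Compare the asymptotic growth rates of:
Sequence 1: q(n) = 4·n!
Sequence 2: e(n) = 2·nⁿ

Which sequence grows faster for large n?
Comparing growth rates:
Growth-rate hierarchy: log n ≺ any polynomial ≺ any exponential cⁿ (c>1) ≺ n! ≺ nⁿ.
super-exponential nⁿ dominates factorial asymptotically.

e(n) grows faster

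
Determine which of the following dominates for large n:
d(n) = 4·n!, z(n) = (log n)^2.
Comparing growth rates:
Growth-rate hierarchy: log n ≺ any polynomial ≺ any exponential cⁿ (c>1) ≺ n! ≺ nⁿ.
factorial dominates polylogarithmic (log n)^2 asymptotically.

d(n) grows faster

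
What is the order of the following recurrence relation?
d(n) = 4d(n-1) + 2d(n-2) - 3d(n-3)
The order is the largest lag k for which d(n-k) appears. Here the deepest term is d(n-3), so the order is 3.

Order 3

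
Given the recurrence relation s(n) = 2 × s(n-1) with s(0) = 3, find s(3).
Computing step by step:
s(0) = 3
s(1) = 2 × 3 = 6
s(2) = 2 × 6 = 12
s(3) = 2 × 12 = 24

24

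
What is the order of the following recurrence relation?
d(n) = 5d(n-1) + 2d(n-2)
The order is the largest lag k for which d(n-k) appears. Here the deepest term is d(n-2), so the order is 2.

Order 2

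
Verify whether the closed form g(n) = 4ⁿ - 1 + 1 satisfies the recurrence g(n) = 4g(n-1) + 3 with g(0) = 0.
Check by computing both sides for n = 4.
From the recurrence with g(0) = 0:
  g(0) = 0, g(1) = 3, g(2) = 15, g(3) = 63, g(4) = 255
  so the recurrence gives g(4) = 255.
From the proposed closed form g(n) = 4ⁿ - 1 + 1:
  g(4) = 256.
The recurrence gives 255 but the closed form gives 256, so the closed form does not satisfy the recurrence.

No, the closed form is incorrect.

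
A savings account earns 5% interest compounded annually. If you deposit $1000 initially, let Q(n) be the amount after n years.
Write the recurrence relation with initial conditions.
Each year the balance grows by 5%, i.e. is multiplied by 1 + 5/100 = 1.05, so Q(n) = 1.05 × Q(n-1). The initial deposit gives Q(0) = 1000.
Unrolling gives the closed form Q(n) = 1000 × (1.05)ⁿ.

Q(n) = 1.05 × Q(n-1), Q(0) = 1000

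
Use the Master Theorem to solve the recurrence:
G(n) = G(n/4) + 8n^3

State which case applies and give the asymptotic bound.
Master Theorem template: G(n) = a·G(n/b) + f(n).
Here: a=1, b=4, f(n)=8n^3
Compute log_b(a) = log_4(1) = 0.
f(n) = 8n^3 = Ω(n^(0+ε)) with ε = 3, and the regularity condition holds (a·f(n/b) = (a/b^3)·f(n) with a/b^3 = 4^-3 < 1). Case 3: G(n) = Θ(f(n)) = Θ(n^3).

Case 3: G(n) = Θ(n^3)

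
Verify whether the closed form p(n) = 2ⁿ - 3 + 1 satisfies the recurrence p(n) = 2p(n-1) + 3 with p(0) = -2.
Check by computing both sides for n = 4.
From the recurrence with p(0) = -2:
  p(0) = -2, p(1) = -1, p(2) = 1, p(3) = 5, p(4) = 13
  so the recurrence gives p(4) = 13.
From the proposed closed form p(n) = 2ⁿ - 3 + 1:
  p(4) = 14.
The recurrence gives 13 but the closed form gives 14, so the closed form does not satisfy the recurrence.

No, the closed form is incorrect.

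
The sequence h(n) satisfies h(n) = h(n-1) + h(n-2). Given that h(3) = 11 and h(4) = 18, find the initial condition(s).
Work backwards using h(k) = h(k+2) - h(k+1):
h(2) = h(4) - h(3) = 18 - 11 = 7
h(1) = h(3) - h(2) = 11 - 7 = 4
h(0) = h(2) - h(1) = 7 - 4 = 3

h(0) = 3, h(1) = 4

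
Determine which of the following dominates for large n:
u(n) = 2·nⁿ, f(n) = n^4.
Comparing growth rates:
Growth-rate hierarchy: log n ≺ any polynomial ≺ any exponential cⁿ (c>1) ≺ n! ≺ nⁿ.
super-exponential nⁿ dominates polynomial degree 4 asymptotically.

u(n) grows faster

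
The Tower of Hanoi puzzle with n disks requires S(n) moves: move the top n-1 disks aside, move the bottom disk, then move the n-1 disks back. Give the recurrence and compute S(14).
Moving n disks = move the top n-1 disks aside (S(n-1) moves) + move the largest disk (1 move) + move the n-1 disks back on top (S(n-1) moves), so S(n) = 2S(n-1) + 1, with S(1) = 1 (a single disk takes one move).
First terms: 1, 3, 7, 15, 31, 63, … — each is one less than a power of 2. Indeed S(n) + 1 = 2(S(n-1) + 1) with S(1) + 1 = 2, so S(n) + 1 = 2ⁿ and S(n) = 2ⁿ - 1.
Hence S(14) = 2^14 - 1 = 16384 - 1 = 16383.

S(n) = 2S(n-1) + 1, S(1) = 1; S(14) = 16383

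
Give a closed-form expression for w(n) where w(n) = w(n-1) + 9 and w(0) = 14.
Recurrence: w(n) = w(n-1) + 9, initial: w(0) = 14.
Each step adds 9, so w(n) = w(0) + 9n = 9n + 14.

w(n) = 9n + 14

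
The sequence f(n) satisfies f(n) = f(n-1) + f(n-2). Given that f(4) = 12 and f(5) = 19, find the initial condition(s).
Work backwards using f(k) = f(k+2) - f(k+1):
f(3) = f(5) - f(4) = 19 - 12 = 7
f(2) = f(4) - f(3) = 12 - 7 = 5
f(1) = f(3) - f(2) = 7 - 5 = 2
f(0) = f(2) - f(1) = 5 - 2 = 3

f(0) = 3, f(1) = 2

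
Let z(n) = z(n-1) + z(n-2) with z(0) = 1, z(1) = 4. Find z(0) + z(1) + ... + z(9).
Computing the sequence terms: 1, 4, 5, 9, 14, 23, 37, 60, 97, 157
Adding these values together:

407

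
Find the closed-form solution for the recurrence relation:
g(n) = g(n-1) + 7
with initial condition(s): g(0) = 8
Recurrence: g(n) = g(n-1) + 7, initial: g(0) = 8.
Each step adds 7, so g(n) = g(0) + 7n = 7n + 8.

g(n) = 7n + 8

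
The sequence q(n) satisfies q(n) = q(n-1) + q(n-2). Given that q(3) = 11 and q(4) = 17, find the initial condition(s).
Work backwards using q(k) = q(k+2) - q(k+1):
q(2) = q(4) - q(3) = 17 - 11 = 6
q(1) = q(3) - q(2) = 11 - 6 = 5
q(0) = q(2) - q(1) = 6 - 5 = 1

q(0) = 1, q(1) = 5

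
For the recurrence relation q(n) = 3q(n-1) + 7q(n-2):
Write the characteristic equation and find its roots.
Substitute q(n) = rⁿ and divide through by rⁿ⁻²: r² - 3r - 7 = 0
Discriminant: 3² + 4·7 = 37, not a perfect square, so by the quadratic formula r = (3 ± √37)/2.
General solution: q(n) = A·r₁ⁿ + B·r₂ⁿ where r₁,r₂ = (3 ± √37)/2

Characteristic: r² - 3r - 7 = 0, Roots: r = (3 ± √37)/2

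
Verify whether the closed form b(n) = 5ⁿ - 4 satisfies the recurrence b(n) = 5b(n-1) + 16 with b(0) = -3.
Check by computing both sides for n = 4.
From the recurrence with b(0) = -3:
  b(0) = -3, b(1) = 1, b(2) = 21, b(3) = 121, b(4) = 621
  so the recurrence gives b(4) = 621.
From the proposed closed form b(n) = 5ⁿ - 4:
  b(4) = 621.
Both sides give 621 at n = 4, and the initial condition(s) match, so the closed form is consistent.

Yes, the closed form is correct.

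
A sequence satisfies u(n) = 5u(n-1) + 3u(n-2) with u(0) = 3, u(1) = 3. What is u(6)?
Computing the sequence terms:
3, 3, 24, 129, 717, 3972, 22011

22011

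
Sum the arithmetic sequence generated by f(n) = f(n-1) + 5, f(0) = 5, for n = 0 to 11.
Computing the sequence terms: 5, 10, 15, 20, 25, 30, 35, 40, 45, 50, 55, 60
Adding these values together:

390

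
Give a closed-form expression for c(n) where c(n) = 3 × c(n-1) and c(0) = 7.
Recurrence: c(n) = 3 × c(n-1), initial: c(0) = 7.
Each term is 3 times the previous, so this is geometric with ratio 3. After n steps: c(n) = c(0)·3ⁿ = 7·3ⁿ.

c(n) = 7·3ⁿ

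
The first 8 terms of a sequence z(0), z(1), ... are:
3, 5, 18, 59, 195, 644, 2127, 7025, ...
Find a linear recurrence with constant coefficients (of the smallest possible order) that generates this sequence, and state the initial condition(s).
Look for the lowest-order linear relation among consecutive terms.
Observation: z(n) - 3·z(n-1) - (1)·z(n-2) = 0 holds for the shown terms, and no order-1 relation z(n) = α·z(n-1) + β fits.
Check at n=3: 3·18 + (1)·5 = 59. ✓

z(n) = 3z(n-1) + z(n-2), z(0) = 3, z(1) = 5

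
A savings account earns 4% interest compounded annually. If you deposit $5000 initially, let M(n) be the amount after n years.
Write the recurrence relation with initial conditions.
Each year the balance grows by 4%, i.e. is multiplied by 1 + 4/100 = 1.04, so M(n) = 1.04 × M(n-1). The initial deposit gives M(0) = 5000.
Unrolling gives the closed form M(n) = 5000 × (1.04)ⁿ.

M(n) = 1.04 × M(n-1), M(0) = 5000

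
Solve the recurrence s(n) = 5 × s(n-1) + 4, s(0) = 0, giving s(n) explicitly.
Recurrence: s(n) = 5 × s(n-1) + 4, initial: s(0) = 0.
Try s(n) = A·5ⁿ + C. Substituting: A·5ⁿ + C = 5(A·5ⁿ⁻¹ + C) + 4 = A·5ⁿ + 5C + 4, so C = 5C + 4, giving C = -1. Then s(0) = A - 1 = 0 gives A = 1.

s(n) = 5ⁿ - 1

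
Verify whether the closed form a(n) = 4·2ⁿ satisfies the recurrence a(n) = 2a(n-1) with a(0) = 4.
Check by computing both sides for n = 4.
From the recurrence with a(0) = 4:
  a(0) = 4, a(1) = 8, a(2) = 16, a(3) = 32, a(4) = 64
  so the recurrence gives a(4) = 64.
From the proposed closed form a(n) = 4·2ⁿ:
  a(4) = 64.
Both sides give 64 at n = 4, and the initial condition(s) match, so the closed form is consistent.

Yes, the closed form is correct.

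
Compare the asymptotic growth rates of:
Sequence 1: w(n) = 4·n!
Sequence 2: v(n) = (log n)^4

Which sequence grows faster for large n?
Comparing growth rates:
Growth-rate hierarchy: log n ≺ any polynomial ≺ any exponential cⁿ (c>1) ≺ n! ≺ nⁿ.
factorial dominates polylogarithmic (log n)^4 asymptotically.

w(n) grows faster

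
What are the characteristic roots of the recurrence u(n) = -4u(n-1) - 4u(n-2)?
Substitute u(n) = rⁿ and divide through by rⁿ⁻²: r² + 4r + 4 = 0
Factor: (r + 2)² = 0, so r = -2 (double root).
General solution: u(n) = (A + Bn)·(-2)ⁿ

Characteristic: r² + 4r + 4 = 0, Roots: r = -2 (double root)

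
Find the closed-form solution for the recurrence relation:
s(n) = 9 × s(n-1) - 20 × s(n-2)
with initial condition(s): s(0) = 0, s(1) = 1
Recurrence: s(n) = 9 × s(n-1) - 20 × s(n-2), initial: s(0) = 0, s(1) = 1.
Characteristic equation: r² - 9r + 20 = 0, which factors as (r - 5)(r - 4) = 0, so r = 5, 4. General solution s(n) = A·5ⁿ + B·4ⁿ. From s(0) = 0: A + B = 0. From s(1) = 1: 5A + 4B = 1. Solving gives A = 1, B = -1.

s(n) = 5ⁿ - 4ⁿ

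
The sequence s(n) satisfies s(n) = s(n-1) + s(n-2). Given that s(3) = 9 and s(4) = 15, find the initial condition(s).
Work backwards using s(k) = s(k+2) - s(k+1):
s(2) = s(4) - s(3) = 15 - 9 = 6
s(1) = s(3) - s(2) = 9 - 6 = 3
s(0) = s(2) - s(1) = 6 - 3 = 3

s(0) = 3, s(1) = 3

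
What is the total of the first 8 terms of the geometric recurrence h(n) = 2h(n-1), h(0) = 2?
Computing the sequence terms: 2, 4, 8, 16, 32, 64, 128, 256
Adding these values together:

510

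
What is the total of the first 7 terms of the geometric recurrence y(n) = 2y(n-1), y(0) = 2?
Computing the sequence terms: 2, 4, 8, 16, 32, 64, 128
Adding these values together:

254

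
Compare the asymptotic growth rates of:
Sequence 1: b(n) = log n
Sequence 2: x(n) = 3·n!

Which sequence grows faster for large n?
Comparing growth rates:
Growth-rate hierarchy: log n ≺ any polynomial ≺ any exponential cⁿ (c>1) ≺ n! ≺ nⁿ.
factorial dominates logarithmic asymptotically.

x(n) grows faster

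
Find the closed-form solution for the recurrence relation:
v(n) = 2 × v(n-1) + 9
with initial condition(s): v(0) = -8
Recurrence: v(n) = 2 × v(n-1) + 9, initial: v(0) = -8.
Try v(n) = A·2ⁿ + C. Substituting: A·2ⁿ + C = 2(A·2ⁿ⁻¹ + C) + 9 = A·2ⁿ + 2C + 9, so C = 2C + 9, giving C = -9. Then v(0) = A - 9 = -8 gives A = 1.

v(n) = 2ⁿ - 9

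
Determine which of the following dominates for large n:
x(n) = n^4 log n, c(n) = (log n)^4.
Comparing growth rates:
Growth-rate hierarchy: log n ≺ any polynomial ≺ any exponential cⁿ (c>1) ≺ n! ≺ nⁿ.
polynomial degree 4 (with log factor) dominates polylogarithmic (log n)^4 asymptotically.

x(n) grows faster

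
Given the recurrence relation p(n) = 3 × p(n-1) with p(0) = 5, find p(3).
Computing step by step:
p(0) = 5
p(1) = 3 × 5 = 15
p(2) = 3 × 15 = 45
p(3) = 3 × 45 = 135

135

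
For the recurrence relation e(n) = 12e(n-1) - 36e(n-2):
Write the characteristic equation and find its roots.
Substitute e(n) = rⁿ and divide through by rⁿ⁻²: r² - 12r + 36 = 0
Factor: (r - 6)² = 0, so r = 6 (double root).
General solution: e(n) = (A + Bn)·6ⁿ

Characteristic: r² - 12r + 36 = 0, Roots: r = 6 (double root)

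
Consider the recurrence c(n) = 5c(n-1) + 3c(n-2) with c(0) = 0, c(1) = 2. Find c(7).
Computing the sequence terms:
0, 2, 10, 56, 310, 1718, 9520, 52754

52754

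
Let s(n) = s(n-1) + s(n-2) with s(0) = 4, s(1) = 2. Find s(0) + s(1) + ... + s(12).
Computing the sequence terms: 4, 2, 6, 8, 14, 22, 36, 58, 94, 152, 246, 398, 644
Adding these values together:

1684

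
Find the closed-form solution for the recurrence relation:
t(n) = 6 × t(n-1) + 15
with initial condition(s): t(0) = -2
Recurrence: t(n) = 6 × t(n-1) + 15, initial: t(0) = -2.
Try t(n) = A·6ⁿ + C. Substituting: A·6ⁿ + C = 6(A·6ⁿ⁻¹ + C) + 15 = A·6ⁿ + 6C + 15, so C = 6C + 15, giving C = -3. Then t(0) = A - 3 = -2 gives A = 1.

t(n) = 6ⁿ - 3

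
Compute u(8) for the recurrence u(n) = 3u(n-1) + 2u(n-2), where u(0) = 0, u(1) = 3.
Computing the sequence terms:
0, 3, 9, 33, 117, 417, 1485, 5289, 18837

18837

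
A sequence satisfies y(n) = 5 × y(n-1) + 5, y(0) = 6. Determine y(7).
Computing step by step:
y(0) = 6
y(1) = 5 × 6 + 5 = 35
y(2) = 5 × 35 + 5 = 180
y(3) = 5 × 180 + 5 = 905
y(4) = 5 × 905 + 5 = 4530
y(5) = 5 × 4530 + 5 = 22655
y(6) = 5 × 22655 + 5 = 113280
y(7) = 5 × 113280 + 5 = 566405

566405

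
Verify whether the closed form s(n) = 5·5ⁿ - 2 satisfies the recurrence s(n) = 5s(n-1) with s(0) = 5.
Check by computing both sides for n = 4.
From the recurrence with s(0) = 5:
  s(0) = 5, s(1) = 25, s(2) = 125, s(3) = 625, s(4) = 3125
  so the recurrence gives s(4) = 3125.
From the proposed closed form s(n) = 5·5ⁿ - 2:
  s(4) = 3123.
The recurrence gives 3125 but the closed form gives 3123, so the closed form does not satisfy the recurrence.

No, the closed form is incorrect.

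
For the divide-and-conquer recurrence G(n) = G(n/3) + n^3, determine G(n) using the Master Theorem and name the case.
Master Theorem template: G(n) = a·G(n/b) + f(n).
Here: a=1, b=3, f(n)=n^3
Compute log_b(a) = log_3(1) = 0.
f(n) = n^3 = Ω(n^(0+ε)) with ε = 3, and the regularity condition holds (a·f(n/b) = (a/b^3)·f(n) with a/b^3 = 3^-3 < 1). Case 3: G(n) = Θ(f(n)) = Θ(n^3).

Case 3: G(n) = Θ(n^3)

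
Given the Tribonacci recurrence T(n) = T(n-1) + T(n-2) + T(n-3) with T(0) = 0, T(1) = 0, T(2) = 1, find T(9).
Computing the sequence terms:
0, 0, 1, 1, 2, 4, 7, 13, 24, 44

44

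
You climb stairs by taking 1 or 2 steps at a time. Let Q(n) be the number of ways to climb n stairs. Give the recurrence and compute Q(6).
Condition on the size of the last step (1 to 2): before it there were n-1, …, n-2 stairs climbed, and these cases are disjoint, so Q(n) = Q(n-1) + Q(n-2) (Fibonacci-type sequence).
Initial conditions by direct count (compositions of i into parts ≤ 2): Q(1) = 1; Q(2) = 2.
Iterating the recurrence: Q(3) = 3, Q(4) = 5, Q(5) = 8, Q(6) = 13.

Q(n) = Q(n-1) + Q(n-2), Q(1) = 1, Q(2) = 2; Q(6) = 13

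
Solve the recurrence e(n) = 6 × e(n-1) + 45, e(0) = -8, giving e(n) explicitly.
Recurrence: e(n) = 6 × e(n-1) + 45, initial: e(0) = -8.
Try e(n) = A·6ⁿ + C. Substituting: A·6ⁿ + C = 6(A·6ⁿ⁻¹ + C) + 45 = A·6ⁿ + 6C + 45, so C = 6C + 45, giving C = -9. Then e(0) = A - 9 = -8 gives A = 1.

e(n) = 6ⁿ - 9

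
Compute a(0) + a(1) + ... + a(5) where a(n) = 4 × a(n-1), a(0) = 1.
Computing the sequence terms: 1, 4, 16, 64, 256, 1024
Adding these values together:

1365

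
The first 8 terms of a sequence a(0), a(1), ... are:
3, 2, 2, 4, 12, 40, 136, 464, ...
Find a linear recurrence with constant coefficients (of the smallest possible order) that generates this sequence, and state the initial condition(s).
Look for the lowest-order linear relation among consecutive terms.
Observation: a(n) - 4·a(n-1) - (-2)·a(n-2) = 0 holds for the shown terms, and no order-1 relation a(n) = α·a(n-1) + β fits.
Check at n=3: 4·2 + (-2)·2 = 4. ✓

a(n) = 4a(n-1) - 2a(n-2), a(0) = 3, a(1) = 2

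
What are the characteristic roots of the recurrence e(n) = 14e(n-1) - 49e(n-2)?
Substitute e(n) = rⁿ and divide through by rⁿ⁻²: r² - 14r + 49 = 0
Factor: (r - 7)² = 0, so r = 7 (double root).
General solution: e(n) = (A + Bn)·7ⁿ

Characteristic: r² - 14r + 49 = 0, Roots: r = 7 (double root)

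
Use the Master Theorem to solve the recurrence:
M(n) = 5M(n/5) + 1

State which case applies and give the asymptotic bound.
Master Theorem template: M(n) = a·M(n/b) + f(n).
Here: a=5, b=5, f(n)=1
Compute log_b(a) = log_5(5) = 1.
f(n) = 1 = O(n^(1-ε)) with ε = 1. Case 1: M(n) = Θ(n^log_b(a)) = Θ(n).

Case 1: M(n) = Θ(n)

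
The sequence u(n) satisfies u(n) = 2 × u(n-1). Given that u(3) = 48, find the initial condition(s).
In general u(n) = 2ⁿ · u(0). At n = 3: u(0) = u(3) / 2^3 = 48 / 8 = 6.

u(0) = 6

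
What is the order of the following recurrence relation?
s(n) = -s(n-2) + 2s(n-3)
The order is the largest lag k for which s(n-k) appears. Here the deepest term is s(n-3), so the order is 3.

Order 3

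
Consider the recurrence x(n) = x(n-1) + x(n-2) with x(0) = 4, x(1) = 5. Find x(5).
Computing the sequence terms:
4, 5, 9, 14, 23, 37

37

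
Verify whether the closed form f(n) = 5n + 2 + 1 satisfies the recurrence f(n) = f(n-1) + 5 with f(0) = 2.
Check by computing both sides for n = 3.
From the recurrence with f(0) = 2:
  f(0) = 2, f(1) = 7, f(2) = 12, f(3) = 17
  so the recurrence gives f(3) = 17.
From the proposed closed form f(n) = 5n + 2 + 1:
  f(3) = 18.
The recurrence gives 17 but the closed form gives 18, so the closed form does not satisfy the recurrence.

No, the closed form is incorrect.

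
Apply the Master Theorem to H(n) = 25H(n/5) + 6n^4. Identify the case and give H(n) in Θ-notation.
Master Theorem template: H(n) = a·H(n/b) + f(n).
Here: a=25, b=5, f(n)=6n^4
Compute log_b(a) = log_5(25) = 2.
f(n) = 6n^4 = Ω(n^(2+ε)) with ε = 2, and the regularity condition holds (a·f(n/b) = (a/b^4)·f(n) with a/b^4 = 5^-2 < 1). Case 3: H(n) = Θ(f(n)) = Θ(n^4).

Case 3: H(n) = Θ(n^4)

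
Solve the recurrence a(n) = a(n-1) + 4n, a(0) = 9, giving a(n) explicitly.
Recurrence: a(n) = a(n-1) + 4n, initial: a(0) = 9.
Telescoping: a(n) = a(0) + 4·Σᵢ₌₁ⁿ i = 9 + 4·n(n+1)/2.

a(n) = 4·n(n+1)/2 + 9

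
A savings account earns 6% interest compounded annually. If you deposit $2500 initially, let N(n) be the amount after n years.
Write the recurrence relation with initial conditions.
Each year the balance grows by 6%, i.e. is multiplied by 1 + 6/100 = 1.06, so N(n) = 1.06 × N(n-1). The initial deposit gives N(0) = 2500.
Unrolling gives the closed form N(n) = 2500 × (1.06)ⁿ.

N(n) = 1.06 × N(n-1), N(0) = 2500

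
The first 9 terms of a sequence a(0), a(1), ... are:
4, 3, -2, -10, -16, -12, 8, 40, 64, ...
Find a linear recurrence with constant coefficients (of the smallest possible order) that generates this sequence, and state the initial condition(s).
Look for the lowest-order linear relation among consecutive terms.
Observation: a(n) - 2·a(n-1) - (-2)·a(n-2) = 0 holds for the shown terms, and no order-1 relation a(n) = α·a(n-1) + β fits.
Check at n=3: 2·-2 + (-2)·3 = -10. ✓

a(n) = 2a(n-1) - 2a(n-2), a(0) = 4, a(1) = 3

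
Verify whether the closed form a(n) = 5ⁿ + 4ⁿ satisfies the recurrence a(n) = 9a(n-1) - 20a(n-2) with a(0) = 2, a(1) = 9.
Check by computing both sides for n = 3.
From the recurrence with a(0) = 2, a(1) = 9:
  a(0) = 2, a(1) = 9, a(2) = 41, a(3) = 189
  so the recurrence gives a(3) = 189.
From the proposed closed form a(n) = 5ⁿ + 4ⁿ:
  a(3) = 189.
Both sides give 189 at n = 3, and the initial condition(s) match, so the closed form is consistent.

Yes, the closed form is correct.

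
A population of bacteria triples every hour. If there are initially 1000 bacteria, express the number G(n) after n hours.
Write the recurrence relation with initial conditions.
Each hour multiplies the count by 3, so the count after n hours depends only on the count after n-1 hours: G(n) = 3 × G(n-1). The starting count gives G(0) = 1000.
Unrolling n times gives the closed form G(n) = 1000 × 3ⁿ.

G(n) = 3 × G(n-1), G(0) = 1000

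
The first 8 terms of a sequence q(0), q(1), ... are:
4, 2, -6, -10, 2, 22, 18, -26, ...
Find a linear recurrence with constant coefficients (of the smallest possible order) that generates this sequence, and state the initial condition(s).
Look for the lowest-order linear relation among consecutive terms.
Observation: q(n) - 1·q(n-1) - (-2)·q(n-2) = 0 holds for the shown terms, and no order-1 relation q(n) = α·q(n-1) + β fits.
Check at n=3: 1·-6 + (-2)·2 = -10. ✓

q(n) = q(n-1) - 2q(n-2), q(0) = 4, q(1) = 2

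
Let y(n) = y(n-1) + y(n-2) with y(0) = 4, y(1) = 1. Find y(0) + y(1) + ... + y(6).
Computing the sequence terms: 4, 1, 5, 6, 11, 17, 28
Adding these values together:

72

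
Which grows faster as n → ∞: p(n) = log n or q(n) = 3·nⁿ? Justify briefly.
Comparing growth rates:
Growth-rate hierarchy: log n ≺ any polynomial ≺ any exponential cⁿ (c>1) ≺ n! ≺ nⁿ.
super-exponential nⁿ dominates logarithmic asymptotically.

q(n) grows faster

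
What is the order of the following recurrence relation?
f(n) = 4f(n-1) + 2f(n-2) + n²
The order is the largest lag k for which f(n-k) appears. Here the deepest term is f(n-2) (the n² term is non-homogeneous and does not affect the order), so the order is 2.

Order 2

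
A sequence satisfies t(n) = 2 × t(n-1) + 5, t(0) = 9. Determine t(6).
Computing step by step:
t(0) = 9
t(1) = 2 × 9 + 5 = 23
t(2) = 2 × 23 + 5 = 51
t(3) = 2 × 51 + 5 = 107
t(4) = 2 × 107 + 5 = 219
t(5) = 2 × 219 + 5 = 443
t(6) = 2 × 443 + 5 = 891

891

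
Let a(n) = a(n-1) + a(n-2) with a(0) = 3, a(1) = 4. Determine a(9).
Computing the sequence terms:
3, 4, 7, 11, 18, 29, 47, 76, 123, 199

199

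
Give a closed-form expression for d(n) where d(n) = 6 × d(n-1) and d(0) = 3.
Recurrence: d(n) = 6 × d(n-1), initial: d(0) = 3.
Each term is 6 times the previous, so this is geometric with ratio 6. After n steps: d(n) = d(0)·6ⁿ = 3·6ⁿ.

d(n) = 3·6ⁿ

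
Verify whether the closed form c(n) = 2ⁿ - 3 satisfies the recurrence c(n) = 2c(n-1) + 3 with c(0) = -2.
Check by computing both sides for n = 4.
From the recurrence with c(0) = -2:
  c(0) = -2, c(1) = -1, c(2) = 1, c(3) = 5, c(4) = 13
  so the recurrence gives c(4) = 13.
From the proposed closed form c(n) = 2ⁿ - 3:
  c(4) = 13.
Both sides give 13 at n = 4, and the initial condition(s) match, so the closed form is consistent.

Yes, the closed form is correct.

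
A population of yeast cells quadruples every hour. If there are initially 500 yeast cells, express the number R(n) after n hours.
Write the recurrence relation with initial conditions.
Each hour multiplies the count by 4, so the count after n hours depends only on the count after n-1 hours: R(n) = 4 × R(n-1). The starting count gives R(0) = 500.
Unrolling n times gives the closed form R(n) = 500 × 4ⁿ.

R(n) = 4 × R(n-1), R(0) = 500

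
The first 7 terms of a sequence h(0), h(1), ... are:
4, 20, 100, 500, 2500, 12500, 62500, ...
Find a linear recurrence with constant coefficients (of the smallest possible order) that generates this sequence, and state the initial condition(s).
Look for the lowest-order linear relation among consecutive terms.
Observation: each term is 5× the previous.
Check at n=2: 5·20 = 100. ✓

h(n) = 5 × h(n-1), h(0) = 4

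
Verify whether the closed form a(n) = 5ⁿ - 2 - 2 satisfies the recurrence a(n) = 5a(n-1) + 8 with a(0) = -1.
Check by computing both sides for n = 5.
From the recurrence with a(0) = -1:
  a(0) = -1, a(1) = 3, a(2) = 23, a(3) = 123, a(4) = 623, a(5) = 3123
  so the recurrence gives a(5) = 3123.
From the proposed closed form a(n) = 5ⁿ - 2 - 2:
  a(5) = 3121.
The recurrence gives 3123 but the closed form gives 3121, so the closed form does not satisfy the recurrence.

No, the closed form is incorrect.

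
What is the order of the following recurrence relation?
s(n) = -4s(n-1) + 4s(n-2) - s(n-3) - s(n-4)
The order is the largest lag k for which s(n-k) appears. Here the deepest term is s(n-4), so the order is 4.

Order 4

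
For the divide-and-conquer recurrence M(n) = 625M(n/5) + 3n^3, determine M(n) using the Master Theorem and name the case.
Master Theorem template: M(n) = a·M(n/b) + f(n).
Here: a=625, b=5, f(n)=3n^3
Compute log_b(a) = log_5(625) = 4.
f(n) = 3n^3 = O(n^(4-ε)) with ε = 1. Case 1: M(n) = Θ(n^log_b(a)) = Θ(n^4).

Case 1: M(n) = Θ(n^4)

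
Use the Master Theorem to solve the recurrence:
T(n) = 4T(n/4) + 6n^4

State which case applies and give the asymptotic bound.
Master Theorem template: T(n) = a·T(n/b) + f(n).
Here: a=4, b=4, f(n)=6n^4
Compute log_b(a) = log_4(4) = 1.
f(n) = 6n^4 = Ω(n^(1+ε)) with ε = 3, and the regularity condition holds (a·f(n/b) = (a/b^4)·f(n) with a/b^4 = 4^-3 < 1). Case 3: T(n) = Θ(f(n)) = Θ(n^4).

Case 3: T(n) = Θ(n^4)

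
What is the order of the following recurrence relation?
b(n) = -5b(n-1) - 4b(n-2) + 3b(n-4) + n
The order is the largest lag k for which b(n-k) appears. Here the deepest term is b(n-4) (the n term is non-homogeneous and does not affect the order), so the order is 4.

Order 4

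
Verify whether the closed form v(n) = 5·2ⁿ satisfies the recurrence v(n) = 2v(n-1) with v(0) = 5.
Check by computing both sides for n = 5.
From the recurrence with v(0) = 5:
  v(0) = 5, v(1) = 10, v(2) = 20, v(3) = 40, v(4) = 80, v(5) = 160
  so the recurrence gives v(5) = 160.
From the proposed closed form v(n) = 5·2ⁿ:
  v(5) = 160.
Both sides give 160 at n = 5, and the initial condition(s) match, so the closed form is consistent.

Yes, the closed form is correct.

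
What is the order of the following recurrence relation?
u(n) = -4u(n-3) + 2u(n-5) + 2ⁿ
The order is the largest lag k for which u(n-k) appears. Here the deepest term is u(n-5) (the 2ⁿ term is non-homogeneous and does not affect the order), so the order is 5.

Order 5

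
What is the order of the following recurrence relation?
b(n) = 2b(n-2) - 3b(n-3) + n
The order is the largest lag k for which b(n-k) appears. Here the deepest term is b(n-3) (the n term is non-homogeneous and does not affect the order), so the order is 3.

Order 3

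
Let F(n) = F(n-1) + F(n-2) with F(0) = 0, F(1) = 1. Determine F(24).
Computing the sequence terms:
0, 1, 1, 2, 3, 5, 8, 13, 21, 34, 55, 89, 144, 233, 377, 610, 987, 1597, 2584, 4181, 6765, 10946, 17711, 28657, 46368

46368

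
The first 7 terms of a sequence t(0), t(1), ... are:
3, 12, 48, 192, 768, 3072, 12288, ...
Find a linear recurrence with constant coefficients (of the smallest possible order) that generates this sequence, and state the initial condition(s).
Look for the lowest-order linear relation among consecutive terms.
Observation: each term is 4× the previous.
Check at n=2: 4·12 = 48. ✓

t(n) = 4 × t(n-1), t(0) = 3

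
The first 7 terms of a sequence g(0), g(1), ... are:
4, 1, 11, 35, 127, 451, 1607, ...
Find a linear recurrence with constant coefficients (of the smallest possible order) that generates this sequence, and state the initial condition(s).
Look for the lowest-order linear relation among consecutive terms.
Observation: g(n) - 3·g(n-1) - (2)·g(n-2) = 0 holds for the shown terms, and no order-1 relation g(n) = α·g(n-1) + β fits.
Check at n=3: 3·11 + (2)·1 = 35. ✓

g(n) = 3g(n-1) + 2g(n-2), g(0) = 4, g(1) = 1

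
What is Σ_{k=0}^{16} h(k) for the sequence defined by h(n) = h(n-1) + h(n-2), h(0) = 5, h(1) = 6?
Computing the sequence terms: 5, 6, 11, 17, 28, 45, 73, 118, 191, 309, 500, 809, 1309, 2118, 3427, 5545, 8972
Adding these values together:

23483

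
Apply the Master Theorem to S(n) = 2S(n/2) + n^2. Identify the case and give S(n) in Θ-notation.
Master Theorem template: S(n) = a·S(n/b) + f(n).
Here: a=2, b=2, f(n)=n^2
Compute log_b(a) = log_2(2) = 1.
f(n) = n^2 = Ω(n^(1+ε)) with ε = 1, and the regularity condition holds (a·f(n/b) = (a/b^2)·f(n) with a/b^2 = 2^-1 < 1). Case 3: S(n) = Θ(f(n)) = Θ(n^2).

Case 3: S(n) = Θ(n^2)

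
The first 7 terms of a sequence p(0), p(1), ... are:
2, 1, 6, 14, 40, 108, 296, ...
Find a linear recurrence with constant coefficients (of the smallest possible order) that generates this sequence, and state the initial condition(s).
Look for the lowest-order linear relation among consecutive terms.
Observation: p(n) - 2·p(n-1) - (2)·p(n-2) = 0 holds for the shown terms, and no order-1 relation p(n) = α·p(n-1) + β fits.
Check at n=3: 2·6 + (2)·1 = 14. ✓

p(n) = 2p(n-1) + 2p(n-2), p(0) = 2, p(1) = 1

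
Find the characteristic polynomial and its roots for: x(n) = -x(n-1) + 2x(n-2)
Substitute x(n) = rⁿ and divide through by rⁿ⁻²: r² + r - 2 = 0
Factor: (r + 2)(r - 1) = 0, so r = -2, 1.
General solution: x(n) = A·(-2)ⁿ + B·1ⁿ

Characteristic: r² + r - 2 = 0, Roots: r = -2, 1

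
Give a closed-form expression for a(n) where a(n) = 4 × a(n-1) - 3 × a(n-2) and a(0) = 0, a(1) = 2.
Recurrence: a(n) = 4 × a(n-1) - 3 × a(n-2), initial: a(0) = 0, a(1) = 2.
Characteristic equation: r² - 4r + 3 = 0, which factors as (r - 3)(r - 1) = 0, so r = 3, 1. General solution a(n) = A·3ⁿ + B·1ⁿ. From a(0) = 0: A + B = 0. From a(1) = 2: 3A + 1B = 2. Solving gives A = 1, B = -1.

a(n) = 3ⁿ - 1ⁿ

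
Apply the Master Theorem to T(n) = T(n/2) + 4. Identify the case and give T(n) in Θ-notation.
Master Theorem template: T(n) = a·T(n/b) + f(n).
Here: a=1, b=2, f(n)=4
Compute log_b(a) = log_2(1) = 0.
f(n) = 4 = Θ(1). Case 2: T(n) = Θ(log n).

Case 2: T(n) = Θ(log n)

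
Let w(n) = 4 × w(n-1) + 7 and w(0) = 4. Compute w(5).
Computing step by step:
w(0) = 4
w(1) = 4 × 4 + 7 = 23
w(2) = 4 × 23 + 7 = 99
w(3) = 4 × 99 + 7 = 403
w(4) = 4 × 403 + 7 = 1619
w(5) = 4 × 1619 + 7 = 6483

6483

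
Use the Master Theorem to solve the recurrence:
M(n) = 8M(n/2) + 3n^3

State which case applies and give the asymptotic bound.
Master Theorem template: M(n) = a·M(n/b) + f(n).
Here: a=8, b=2, f(n)=3n^3
Compute log_b(a) = log_2(8) = 3.
f(n) = 3n^3 = Θ(n^3). Case 2: M(n) = Θ(n^3 log n).

Case 2: M(n) = Θ(n^3 log n)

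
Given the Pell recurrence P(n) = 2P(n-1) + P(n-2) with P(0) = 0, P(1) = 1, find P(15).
Computing the sequence terms:
0, 1, 2, 5, 12, 29, 70, 169, 408, 985, 2378, 5741, 13860, 33461, 80782, 195025

195025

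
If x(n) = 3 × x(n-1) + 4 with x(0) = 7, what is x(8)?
Computing step by step:
x(0) = 7
x(1) = 3 × 7 + 4 = 25
x(2) = 3 × 25 + 4 = 79
x(3) = 3 × 79 + 4 = 241
x(4) = 3 × 241 + 4 = 727
x(5) = 3 × 727 + 4 = 2185
x(6) = 3 × 2185 + 4 = 6559
x(7) = 3 × 6559 + 4 = 19681
x(8) = 3 × 19681 + 4 = 59047

59047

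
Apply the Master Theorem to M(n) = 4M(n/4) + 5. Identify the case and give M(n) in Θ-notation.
Master Theorem template: M(n) = a·M(n/b) + f(n).
Here: a=4, b=4, f(n)=5
Compute log_b(a) = log_4(4) = 1.
f(n) = 5 = O(n^(1-ε)) with ε = 1. Case 1: M(n) = Θ(n^log_b(a)) = Θ(n).

Case 1: M(n) = Θ(n)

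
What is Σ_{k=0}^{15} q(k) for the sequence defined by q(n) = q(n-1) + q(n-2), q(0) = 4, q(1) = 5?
Computing the sequence terms: 4, 5, 9, 14, 23, 37, 60, 97, 157, 254, 411, 665, 1076, 1741, 2817, 4558
Adding these values together:

11928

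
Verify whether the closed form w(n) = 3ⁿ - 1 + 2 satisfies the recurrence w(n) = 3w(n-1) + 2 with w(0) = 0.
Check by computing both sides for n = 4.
From the recurrence with w(0) = 0:
  w(0) = 0, w(1) = 2, w(2) = 8, w(3) = 26, w(4) = 80
  so the recurrence gives w(4) = 80.
From the proposed closed form w(n) = 3ⁿ - 1 + 2:
  w(4) = 82.
The recurrence gives 80 but the closed form gives 82, so the closed form does not satisfy the recurrence.

No, the closed form is incorrect.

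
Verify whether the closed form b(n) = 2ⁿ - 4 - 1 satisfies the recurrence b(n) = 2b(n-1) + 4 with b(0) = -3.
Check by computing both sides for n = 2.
From the recurrence with b(0) = -3:
  b(0) = -3, b(1) = -2, b(2) = 0
  so the recurrence gives b(2) = 0.
From the proposed closed form b(n) = 2ⁿ - 4 - 1:
  b(2) = -1.
The recurrence gives 0 but the closed form gives -1, so the closed form does not satisfy the recurrence.

No, the closed form is incorrect.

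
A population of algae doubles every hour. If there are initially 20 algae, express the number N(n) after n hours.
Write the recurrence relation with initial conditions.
Each hour multiplies the count by 2, so the count after n hours depends only on the count after n-1 hours: N(n) = 2 × N(n-1). The starting count gives N(0) = 20.
Unrolling n times gives the closed form N(n) = 20 × 2ⁿ.

N(n) = 2 × N(n-1), N(0) = 20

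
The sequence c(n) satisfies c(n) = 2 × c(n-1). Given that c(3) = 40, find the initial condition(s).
In general c(n) = 2ⁿ · c(0). At n = 3: c(0) = c(3) / 2^3 = 40 / 8 = 5.

c(0) = 5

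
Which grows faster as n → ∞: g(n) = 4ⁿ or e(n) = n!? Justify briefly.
Comparing growth rates:
Growth-rate hierarchy: log n ≺ any polynomial ≺ any exponential cⁿ (c>1) ≺ n! ≺ nⁿ.
factorial dominates exponential base 4 asymptotically.

e(n) grows faster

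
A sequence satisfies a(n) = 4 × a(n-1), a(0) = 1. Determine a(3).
Computing step by step:
a(0) = 1
a(1) = 4 × 1 = 4
a(2) = 4 × 4 = 16
a(3) = 4 × 16 = 64

64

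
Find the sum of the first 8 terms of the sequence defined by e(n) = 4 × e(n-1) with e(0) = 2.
Computing the sequence terms: 2, 8, 32, 128, 512, 2048, 8192, 32768
Adding these values together:

43690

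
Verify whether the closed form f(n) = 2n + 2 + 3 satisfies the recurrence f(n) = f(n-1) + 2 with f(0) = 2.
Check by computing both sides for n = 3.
From the recurrence with f(0) = 2:
  f(0) = 2, f(1) = 4, f(2) = 6, f(3) = 8
  so the recurrence gives f(3) = 8.
From the proposed closed form f(n) = 2n + 2 + 3:
  f(3) = 11.
The recurrence gives 8 but the closed form gives 11, so the closed form does not satisfy the recurrence.

No, the closed form is incorrect.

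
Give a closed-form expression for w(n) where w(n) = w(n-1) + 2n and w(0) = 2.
Recurrence: w(n) = w(n-1) + 2n, initial: w(0) = 2.
Telescoping: w(n) = w(0) + 2·Σᵢ₌₁ⁿ i = 2 + 2·n(n+1)/2.

w(n) = 2·n(n+1)/2 + 2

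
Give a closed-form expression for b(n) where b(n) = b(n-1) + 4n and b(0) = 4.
Recurrence: b(n) = b(n-1) + 4n, initial: b(0) = 4.
Telescoping: b(n) = b(0) + 4·Σᵢ₌₁ⁿ i = 4 + 4·n(n+1)/2.

b(n) = 4·n(n+1)/2 + 4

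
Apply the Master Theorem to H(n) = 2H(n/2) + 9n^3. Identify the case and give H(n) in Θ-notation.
Master Theorem template: H(n) = a·H(n/b) + f(n).
Here: a=2, b=2, f(n)=9n^3
Compute log_b(a) = log_2(2) = 1.
f(n) = 9n^3 = Ω(n^(1+ε)) with ε = 2, and the regularity condition holds (a·f(n/b) = (a/b^3)·f(n) with a/b^3 = 2^-2 < 1). Case 3: H(n) = Θ(f(n)) = Θ(n^3).

Case 3: H(n) = Θ(n^3)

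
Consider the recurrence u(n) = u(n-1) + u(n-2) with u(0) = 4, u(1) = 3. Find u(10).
Computing the sequence terms:
4, 3, 7, 10, 17, 27, 44, 71, 115, 186, 301

301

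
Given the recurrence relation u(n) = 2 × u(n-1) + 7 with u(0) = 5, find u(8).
Computing step by step:
u(0) = 5
u(1) = 2 × 5 + 7 = 17
u(2) = 2 × 17 + 7 = 41
u(3) = 2 × 41 + 7 = 89
u(4) = 2 × 89 + 7 = 185
u(5) = 2 × 185 + 7 = 377
u(6) = 2 × 377 + 7 = 761
u(7) = 2 × 761 + 7 = 1529
u(8) = 2 × 1529 + 7 = 3065

3065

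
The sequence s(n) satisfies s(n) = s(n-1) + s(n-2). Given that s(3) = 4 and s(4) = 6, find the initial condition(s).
Work backwards using s(k) = s(k+2) - s(k+1):
s(2) = s(4) - s(3) = 6 - 4 = 2
s(1) = s(3) - s(2) = 4 - 2 = 2
s(0) = s(2) - s(1) = 2 - 2 = 0

s(0) = 0, s(1) = 2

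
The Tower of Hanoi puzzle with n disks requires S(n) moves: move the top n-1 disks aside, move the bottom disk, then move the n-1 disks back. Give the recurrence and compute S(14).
Moving n disks = move the top n-1 disks aside (S(n-1) moves) + move the largest disk (1 move) + move the n-1 disks back on top (S(n-1) moves), so S(n) = 2S(n-1) + 1, with S(1) = 1 (a single disk takes one move).
First terms: 1, 3, 7, 15, 31, 63, … — each is one less than a power of 2. Indeed S(n) + 1 = 2(S(n-1) + 1) with S(1) + 1 = 2, so S(n) + 1 = 2ⁿ and S(n) = 2ⁿ - 1.
Hence S(14) = 2^14 - 1 = 16384 - 1 = 16383.

S(n) = 2S(n-1) + 1, S(1) = 1; S(14) = 16383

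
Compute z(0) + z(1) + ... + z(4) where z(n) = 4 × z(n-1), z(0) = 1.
Computing the sequence terms: 1, 4, 16, 64, 256
Adding these values together:

341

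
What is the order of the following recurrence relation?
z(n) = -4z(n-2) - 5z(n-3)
The order is the largest lag k for which z(n-k) appears. Here the deepest term is z(n-3), so the order is 3.

Order 3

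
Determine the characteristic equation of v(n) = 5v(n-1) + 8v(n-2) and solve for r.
Substitute v(n) = rⁿ and divide through by rⁿ⁻²: r² - 5r - 8 = 0
Discriminant: 5² + 4·8 = 57, not a perfect square, so by the quadratic formula r = (5 ± √57)/2.
General solution: v(n) = A·r₁ⁿ + B·r₂ⁿ where r₁,r₂ = (5 ± √57)/2

Characteristic: r² - 5r - 8 = 0, Roots: r = (5 ± √57)/2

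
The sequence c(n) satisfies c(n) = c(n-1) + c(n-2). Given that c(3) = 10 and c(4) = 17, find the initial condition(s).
Work backwards using c(k) = c(k+2) - c(k+1):
c(2) = c(4) - c(3) = 17 - 10 = 7
c(1) = c(3) - c(2) = 10 - 7 = 3
c(0) = c(2) - c(1) = 7 - 3 = 4

c(0) = 4, c(1) = 3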